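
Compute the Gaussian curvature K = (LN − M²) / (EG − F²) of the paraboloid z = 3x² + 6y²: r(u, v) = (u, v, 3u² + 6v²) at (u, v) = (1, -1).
K = 72/32761

Coefficients of the first fundamental form: E = 36*u^2 + 1, F = 72*u*v, G = 144*v^2 + 1.
Coefficients of the second fundamental form: L = 6/sqrt(36*u^2 + 144*v^2 + 1), M = 0, N = 12/sqrt(36*u^2 + 144*v^2 + 1).
Assemble K = (LN − M²)/(EG − F²) = 72/(1296*u^4 + 10368*u^2*v^2 + 72*u^2 + 20736*v^4 + 288*v^2 + 1). At (u, v) = (1, -1): K = 72/32761.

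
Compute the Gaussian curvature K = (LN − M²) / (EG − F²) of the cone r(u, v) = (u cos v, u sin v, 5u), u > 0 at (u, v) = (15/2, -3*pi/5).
K = 0

Coefficients of the first fundamental form: E = 26, F = 0, G = u^2.
Coefficients of the second fundamental form: L = 0, M = 0, N = 5*sqrt(26)*u^2/(26*Abs(u)).
Assemble K = (LN − M²)/(EG − F²) = 0. At (u, v) = (15/2, -3*pi/5): K = 0.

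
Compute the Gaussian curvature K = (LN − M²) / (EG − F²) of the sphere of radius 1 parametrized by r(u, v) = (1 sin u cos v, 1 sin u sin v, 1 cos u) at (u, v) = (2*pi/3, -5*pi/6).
K = 1

Coefficients of the first fundamental form: E = 1, F = 0, G = sin(u)^2.
Coefficients of the second fundamental form: L = -sin(u)/Abs(sin(u)), M = 0, N = -sin(u)^3/Abs(sin(u)).
Assemble K = (LN − M²)/(EG − F²) = 1. At (u, v) = (2*pi/3, -5*pi/6): K = 1.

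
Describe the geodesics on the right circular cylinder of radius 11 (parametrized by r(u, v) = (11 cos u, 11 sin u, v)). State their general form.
The cylinder is flat (K = 0) and locally isometric to the plane via the development (u, v) ↦ (11 u, v). Geodesics are the pre-images of straight lines: circles (v constant), vertical lines (u constant), and helices (v = c · u + d) for constants c, d.

A right cylinder has E = 11², F = 0, G = 1, so EG − F² = 11², and L = −11, M = N = 0, giving K = (LN − M²)/(EG − F²) = 0 everywhere. A flat surface is locally isometric to the Euclidean plane via the map (u, v) ↦ (11 u, v). Straight lines in the (x̃, ỹ) plane pull back to: (a) horizontal circles (v = const), (b) vertical generators (u = const), and (c) helices (11 u tan θ = v, i.e. v = c · u + d).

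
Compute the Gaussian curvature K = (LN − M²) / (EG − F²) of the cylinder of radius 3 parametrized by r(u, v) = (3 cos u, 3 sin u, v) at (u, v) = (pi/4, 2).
K = 0

Coefficients of the first fundamental form: E = 9, F = 0, G = 1.
Coefficients of the second fundamental form: L = -3, M = 0, N = 0.
Assemble K = (LN − M²)/(EG − F²) = 0. At (u, v) = (pi/4, 2): K = 0.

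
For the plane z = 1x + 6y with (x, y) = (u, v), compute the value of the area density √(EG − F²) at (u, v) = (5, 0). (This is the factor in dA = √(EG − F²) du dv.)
√(EG − F²)|_{(5, 0)} = sqrt(38)

E = 2, F = 6, G = 37, so EG − F² = 38. Taking the positive square root: √(EG − F²) = sqrt(38). At (u, v) = (5, 0): sqrt(38).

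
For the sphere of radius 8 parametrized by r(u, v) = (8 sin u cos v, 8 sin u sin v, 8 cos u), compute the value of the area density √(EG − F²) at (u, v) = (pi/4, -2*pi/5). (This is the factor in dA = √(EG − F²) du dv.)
√(EG − F²)|_{(pi/4, -2*pi/5)} = 32*sqrt(2)

E = 64, F = 0, G = 64*sin(u)^2, so EG − F² = 4096*sin(u)^2. Taking the positive square root: √(EG − F²) = 64*Abs(sin(u)). At (u, v) = (pi/4, -2*pi/5): 32*sqrt(2).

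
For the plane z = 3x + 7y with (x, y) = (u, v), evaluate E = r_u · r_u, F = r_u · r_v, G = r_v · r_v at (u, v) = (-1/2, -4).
E = 10;  F = 21;  G = 50

Partials: r_u = (1, 0, 3), r_v = (0, 1, 7). As functions of (u, v):
  E = r_u · r_u = 10,
  F = r_u · r_v = 21,
  G = r_v · r_v = 50.
Evaluating at (u, v) = (-1/2, -4): E = 10, F = 21, G = 50.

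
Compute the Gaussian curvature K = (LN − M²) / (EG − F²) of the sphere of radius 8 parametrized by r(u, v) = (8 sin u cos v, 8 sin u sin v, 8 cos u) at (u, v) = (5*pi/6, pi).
K = 1/64

Coefficients of the first fundamental form: E = 64, F = 0, G = 64*sin(u)^2.
Coefficients of the second fundamental form: L = -8*sin(u)/Abs(sin(u)), M = 0, N = -8*sin(u)^3/Abs(sin(u)).
Assemble K = (LN − M²)/(EG − F²) = 1/64. At (u, v) = (5*pi/6, pi): K = 1/64.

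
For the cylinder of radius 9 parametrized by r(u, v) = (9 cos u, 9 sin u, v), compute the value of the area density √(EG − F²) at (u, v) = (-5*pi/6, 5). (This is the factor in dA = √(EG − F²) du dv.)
√(EG − F²)|_{(-5*pi/6, 5)} = 9

E = 81, F = 0, G = 1, so EG − F² = 81. Taking the positive square root: √(EG − F²) = 9. At (u, v) = (-5*pi/6, 5): 9.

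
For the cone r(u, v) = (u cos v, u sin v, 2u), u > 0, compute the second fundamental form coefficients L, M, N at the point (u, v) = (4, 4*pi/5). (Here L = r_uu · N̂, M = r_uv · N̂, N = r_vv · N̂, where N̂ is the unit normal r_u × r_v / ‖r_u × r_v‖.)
L = 0;  M = 0;  N = 8*sqrt(5)/5

Compute the unit normal N̂(u, v) = (-2*sqrt(5)*u*cos(v)/(5*Abs(u)), -2*sqrt(5)*u*sin(v)/(5*Abs(u)), sqrt(5)*u/(5*Abs(u))), and the second partials r_uu, r_uv, r_vv. Take dot products:
  L(u, v) = r_uu · N̂ = 0,
  M(u, v) = r_uv · N̂ = 0,
  N(u, v) = r_vv · N̂ = 2*sqrt(5)*u^2/(5*Abs(u)).
Evaluating at (u, v) = (4, 4*pi/5):
  L = 0, M = 0, N = 8*sqrt(5)/5.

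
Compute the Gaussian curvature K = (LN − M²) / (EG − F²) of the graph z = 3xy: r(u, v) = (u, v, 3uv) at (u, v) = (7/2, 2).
K = -144/346921

Coefficients of the first fundamental form: E = 9*v^2 + 1, F = 9*u*v, G = 9*u^2 + 1.
Coefficients of the second fundamental form: L = 0, M = 3/sqrt(9*u^2 + 9*v^2 + 1), N = 0.
Assemble K = (LN − M²)/(EG − F²) = -9/(81*u^4 + 162*u^2*v^2 + 18*u^2 + 81*v^4 + 18*v^2 + 1). At (u, v) = (7/2, 2): K = -144/346921.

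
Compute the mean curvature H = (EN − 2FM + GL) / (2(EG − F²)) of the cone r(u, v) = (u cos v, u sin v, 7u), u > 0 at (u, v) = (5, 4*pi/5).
H = 7*sqrt(2)/100

With E = 50, F = 0, G = u^2, L = 0, M = 0, N = 7*sqrt(2)*u^2/(10*Abs(u)), assemble
  H = (EN − 2FM + GL) / (2(EG − F²)) = 7*sqrt(2)/(20*Abs(u)).
At (u, v) = (5, 4*pi/5): H = 7*sqrt(2)/100.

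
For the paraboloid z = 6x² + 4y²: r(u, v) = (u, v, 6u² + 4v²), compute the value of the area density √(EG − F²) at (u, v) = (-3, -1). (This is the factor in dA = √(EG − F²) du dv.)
√(EG − F²)|_{(-3, -1)} = sqrt(1361)

E = 144*u^2 + 1, F = 96*u*v, G = 64*v^2 + 1, so EG − F² = 144*u^2 + 64*v^2 + 1. Taking the positive square root: √(EG − F²) = sqrt(144*u^2 + 64*v^2 + 1). At (u, v) = (-3, -1): sqrt(1361).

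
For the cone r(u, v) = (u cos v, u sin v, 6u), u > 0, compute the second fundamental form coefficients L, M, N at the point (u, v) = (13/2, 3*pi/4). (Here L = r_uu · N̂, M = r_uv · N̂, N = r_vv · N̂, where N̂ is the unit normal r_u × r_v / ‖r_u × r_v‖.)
L = 0;  M = 0;  N = 39*sqrt(37)/37

Compute the unit normal N̂(u, v) = (-6*sqrt(37)*u*cos(v)/(37*Abs(u)), -6*sqrt(37)*u*sin(v)/(37*Abs(u)), sqrt(37)*u/(37*Abs(u))), and the second partials r_uu, r_uv, r_vv. Take dot products:
  L(u, v) = r_uu · N̂ = 0,
  M(u, v) = r_uv · N̂ = 0,
  N(u, v) = r_vv · N̂ = 6*sqrt(37)*u^2/(37*Abs(u)).
Evaluating at (u, v) = (13/2, 3*pi/4):
  L = 0, M = 0, N = 39*sqrt(37)/37.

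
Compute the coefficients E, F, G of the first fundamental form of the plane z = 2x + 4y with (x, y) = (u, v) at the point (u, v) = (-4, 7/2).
E = 5;  F = 8;  G = 17

Partials: r_u = (1, 0, 2), r_v = (0, 1, 4). As functions of (u, v):
  E = r_u · r_u = 5,
  F = r_u · r_v = 8,
  G = r_v · r_v = 17.
Evaluating at (u, v) = (-4, 7/2): E = 5, F = 8, G = 17.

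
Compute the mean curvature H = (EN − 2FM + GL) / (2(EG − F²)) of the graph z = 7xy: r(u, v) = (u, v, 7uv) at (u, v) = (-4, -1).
H = -343*sqrt(834)/173889

With E = 49*v^2 + 1, F = 49*u*v, G = 49*u^2 + 1, L = 0, M = 7/sqrt(49*u^2 + 49*v^2 + 1), N = 0, assemble
  H = (EN − 2FM + GL) / (2(EG − F²)) = -343*u*v/(49*u^2 + 49*v^2 + 1)^(3/2).
At (u, v) = (-4, -1): H = -343*sqrt(834)/173889.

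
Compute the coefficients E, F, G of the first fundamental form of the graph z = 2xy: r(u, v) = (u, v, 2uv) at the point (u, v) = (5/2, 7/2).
E = 50;  F = 35;  G = 26

Partials: r_u = (1, 0, 2*v), r_v = (0, 1, 2*u). As functions of (u, v):
  E = r_u · r_u = 4*v^2 + 1,
  F = r_u · r_v = 4*u*v,
  G = r_v · r_v = 4*u^2 + 1.
Evaluating at (u, v) = (5/2, 7/2): E = 50, F = 35, G = 26.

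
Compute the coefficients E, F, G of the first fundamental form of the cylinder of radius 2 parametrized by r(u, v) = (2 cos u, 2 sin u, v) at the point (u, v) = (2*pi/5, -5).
E = 4;  F = 0;  G = 1

Partials: r_u = (-2*sin(u), 2*cos(u), 0), r_v = (0, 0, 1). As functions of (u, v):
  E = r_u · r_u = 4,
  F = r_u · r_v = 0,
  G = r_v · r_v = 1.
Evaluating at (u, v) = (2*pi/5, -5): E = 4, F = 0, G = 1.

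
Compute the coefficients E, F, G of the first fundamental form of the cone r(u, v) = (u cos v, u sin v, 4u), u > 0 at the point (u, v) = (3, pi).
E = 17;  F = 0;  G = 9

Partials: r_u = (cos(v), sin(v), 4), r_v = (-u*sin(v), u*cos(v), 0). As functions of (u, v):
  E = r_u · r_u = 17,
  F = r_u · r_v = 0,
  G = r_v · r_v = u^2.
Evaluating at (u, v) = (3, pi): E = 17, F = 0, G = 9.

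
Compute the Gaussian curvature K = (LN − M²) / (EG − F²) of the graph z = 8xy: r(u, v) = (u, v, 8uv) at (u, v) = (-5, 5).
K = -64/10246401

Coefficients of the first fundamental form: E = 64*v^2 + 1, F = 64*u*v, G = 64*u^2 + 1.
Coefficients of the second fundamental form: L = 0, M = 8/sqrt(64*u^2 + 64*v^2 + 1), N = 0.
Assemble K = (LN − M²)/(EG − F²) = -64/(4096*u^4 + 8192*u^2*v^2 + 128*u^2 + 4096*v^4 + 128*v^2 + 1). At (u, v) = (-5, 5): K = -64/10246401.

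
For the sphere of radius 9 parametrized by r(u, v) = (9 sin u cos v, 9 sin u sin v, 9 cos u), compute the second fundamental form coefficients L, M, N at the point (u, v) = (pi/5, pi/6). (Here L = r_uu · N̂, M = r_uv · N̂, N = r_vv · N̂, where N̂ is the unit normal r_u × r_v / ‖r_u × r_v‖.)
L = -9;  M = 0;  N = -45/8 + 9*sqrt(5)/8

Compute the unit normal N̂(u, v) = (sin(u)^2*cos(v)/Abs(sin(u)), sin(u)^2*sin(v)/Abs(sin(u)), sin(2*u)/(2*Abs(sin(u)))), and the second partials r_uu, r_uv, r_vv. Take dot products:
  L(u, v) = r_uu · N̂ = -9*sin(u)/Abs(sin(u)),
  M(u, v) = r_uv · N̂ = 0,
  N(u, v) = r_vv · N̂ = -9*sin(u)^3/Abs(sin(u)).
Evaluating at (u, v) = (pi/5, pi/6):
  L = -9, M = 0, N = -45/8 + 9*sqrt(5)/8.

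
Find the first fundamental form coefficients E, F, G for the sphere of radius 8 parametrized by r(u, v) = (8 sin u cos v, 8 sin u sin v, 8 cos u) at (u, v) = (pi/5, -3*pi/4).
E = 64;  F = 0;  G = 40 - 8*sqrt(5)

Partials: r_u = (8*cos(u)*cos(v), 8*sin(v)*cos(u), -8*sin(u)), r_v = (-8*sin(u)*sin(v), 8*sin(u)*cos(v), 0). As functions of (u, v):
  E = r_u · r_u = 64,
  F = r_u · r_v = 0,
  G = r_v · r_v = 64*sin(u)^2.
Evaluating at (u, v) = (pi/5, -3*pi/4): E = 64, F = 0, G = 40 - 8*sqrt(5).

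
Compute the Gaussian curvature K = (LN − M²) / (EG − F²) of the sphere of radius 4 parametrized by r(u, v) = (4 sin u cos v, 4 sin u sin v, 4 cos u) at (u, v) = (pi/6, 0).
K = 1/16

Coefficients of the first fundamental form: E = 16, F = 0, G = 16*sin(u)^2.
Coefficients of the second fundamental form: L = -4*sin(u)/Abs(sin(u)), M = 0, N = -4*sin(u)^3/Abs(sin(u)).
Assemble K = (LN − M²)/(EG − F²) = 1/16. At (u, v) = (pi/6, 0): K = 1/16.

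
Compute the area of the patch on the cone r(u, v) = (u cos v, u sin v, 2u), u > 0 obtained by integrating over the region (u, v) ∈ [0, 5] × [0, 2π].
Area = 25*sqrt(5)*pi

Area = ∫∫ √(EG − F²) du dv with √(EG − F²) = sqrt(5)*Abs(u). Integrating over [0, 5] × [0, 2π] gives 25*sqrt(5)*pi.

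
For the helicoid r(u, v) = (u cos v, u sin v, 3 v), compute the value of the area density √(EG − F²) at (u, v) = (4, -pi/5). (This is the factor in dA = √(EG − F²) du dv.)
√(EG − F²)|_{(4, -pi/5)} = 5

E = 1, F = 0, G = u^2 + 9, so EG − F² = u^2 + 9. Taking the positive square root: √(EG − F²) = sqrt(u^2 + 9). At (u, v) = (4, -pi/5): 5.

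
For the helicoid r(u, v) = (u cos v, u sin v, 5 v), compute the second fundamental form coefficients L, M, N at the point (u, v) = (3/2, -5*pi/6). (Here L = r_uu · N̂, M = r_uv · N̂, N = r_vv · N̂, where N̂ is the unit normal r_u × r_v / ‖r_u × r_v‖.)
L = 0;  M = -10*sqrt(109)/109;  N = 0

Compute the unit normal N̂(u, v) = (5*sin(v)/sqrt(u^2 + 25), -5*cos(v)/sqrt(u^2 + 25), u/sqrt(u^2 + 25)), and the second partials r_uu, r_uv, r_vv. Take dot products:
  L(u, v) = r_uu · N̂ = 0,
  M(u, v) = r_uv · N̂ = -5/sqrt(u^2 + 25),
  N(u, v) = r_vv · N̂ = 0.
Evaluating at (u, v) = (3/2, -5*pi/6):
  L = 0, M = -10*sqrt(109)/109, N = 0.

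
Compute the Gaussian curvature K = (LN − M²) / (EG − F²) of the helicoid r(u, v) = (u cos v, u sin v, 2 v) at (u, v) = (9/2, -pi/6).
K = -64/9409

Coefficients of the first fundamental form: E = 1, F = 0, G = u^2 + 4.
Coefficients of the second fundamental form: L = 0, M = -2/sqrt(u^2 + 4), N = 0.
Assemble K = (LN − M²)/(EG − F²) = -4/(u^2 + 4)^2. At (u, v) = (9/2, -pi/6): K = -64/9409.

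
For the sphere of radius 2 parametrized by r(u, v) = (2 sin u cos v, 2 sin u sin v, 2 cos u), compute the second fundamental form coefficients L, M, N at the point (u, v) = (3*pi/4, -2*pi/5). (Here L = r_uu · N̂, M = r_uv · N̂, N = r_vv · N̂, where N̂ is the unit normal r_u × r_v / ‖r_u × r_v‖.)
L = -2;  M = 0;  N = -1

Compute the unit normal N̂(u, v) = (sin(u)^2*cos(v)/Abs(sin(u)), sin(u)^2*sin(v)/Abs(sin(u)), sin(2*u)/(2*Abs(sin(u)))), and the second partials r_uu, r_uv, r_vv. Take dot products:
  L(u, v) = r_uu · N̂ = -2*sin(u)/Abs(sin(u)),
  M(u, v) = r_uv · N̂ = 0,
  N(u, v) = r_vv · N̂ = -2*sin(u)^3/Abs(sin(u)).
Evaluating at (u, v) = (3*pi/4, -2*pi/5):
  L = -2, M = 0, N = -1.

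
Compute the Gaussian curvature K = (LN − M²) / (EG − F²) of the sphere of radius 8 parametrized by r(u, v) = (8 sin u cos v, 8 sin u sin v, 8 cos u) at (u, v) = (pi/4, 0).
K = 1/64

Coefficients of the first fundamental form: E = 64, F = 0, G = 64*sin(u)^2.
Coefficients of the second fundamental form: L = -8*sin(u)/Abs(sin(u)), M = 0, N = -8*sin(u)^3/Abs(sin(u)).
Assemble K = (LN − M²)/(EG − F²) = 1/64. At (u, v) = (pi/4, 0): K = 1/64.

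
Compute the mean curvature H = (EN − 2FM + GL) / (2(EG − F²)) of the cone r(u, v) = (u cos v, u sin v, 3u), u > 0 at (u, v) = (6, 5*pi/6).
H = sqrt(10)/40

With E = 10, F = 0, G = u^2, L = 0, M = 0, N = 3*sqrt(10)*u^2/(10*Abs(u)), assemble
  H = (EN − 2FM + GL) / (2(EG − F²)) = 3*sqrt(10)/(20*Abs(u)).
At (u, v) = (6, 5*pi/6): H = sqrt(10)/40.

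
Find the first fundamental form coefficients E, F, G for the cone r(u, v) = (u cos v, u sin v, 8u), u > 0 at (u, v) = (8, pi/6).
E = 65;  F = 0;  G = 64

Partials: r_u = (cos(v), sin(v), 8), r_v = (-u*sin(v), u*cos(v), 0). As functions of (u, v):
  E = r_u · r_u = 65,
  F = r_u · r_v = 0,
  G = r_v · r_v = u^2.
Evaluating at (u, v) = (8, pi/6): E = 65, F = 0, G = 64.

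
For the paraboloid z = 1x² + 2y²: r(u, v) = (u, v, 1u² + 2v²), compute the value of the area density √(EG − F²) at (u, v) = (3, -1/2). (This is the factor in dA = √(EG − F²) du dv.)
√(EG − F²)|_{(3, -1/2)} = sqrt(41)

E = 4*u^2 + 1, F = 8*u*v, G = 16*v^2 + 1, so EG − F² = 4*u^2 + 16*v^2 + 1. Taking the positive square root: √(EG − F²) = sqrt(4*u^2 + 16*v^2 + 1). At (u, v) = (3, -1/2): sqrt(41).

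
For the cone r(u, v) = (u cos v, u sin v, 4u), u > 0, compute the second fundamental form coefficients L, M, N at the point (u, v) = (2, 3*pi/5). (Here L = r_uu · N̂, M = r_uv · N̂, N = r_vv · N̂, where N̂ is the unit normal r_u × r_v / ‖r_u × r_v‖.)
L = 0;  M = 0;  N = 8*sqrt(17)/17

Compute the unit normal N̂(u, v) = (-4*sqrt(17)*u*cos(v)/(17*Abs(u)), -4*sqrt(17)*u*sin(v)/(17*Abs(u)), sqrt(17)*u/(17*Abs(u))), and the second partials r_uu, r_uv, r_vv. Take dot products:
  L(u, v) = r_uu · N̂ = 0,
  M(u, v) = r_uv · N̂ = 0,
  N(u, v) = r_vv · N̂ = 4*sqrt(17)*u^2/(17*Abs(u)).
Evaluating at (u, v) = (2, 3*pi/5):
  L = 0, M = 0, N = 8*sqrt(17)/17.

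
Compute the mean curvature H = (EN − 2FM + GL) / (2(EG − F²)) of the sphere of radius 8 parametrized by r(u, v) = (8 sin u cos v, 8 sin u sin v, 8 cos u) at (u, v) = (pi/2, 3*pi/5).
H = -1/8

With E = 64, F = 0, G = 64*sin(u)^2, L = -8*sin(u)/Abs(sin(u)), M = 0, N = -8*sin(u)^3/Abs(sin(u)), assemble
  H = (EN − 2FM + GL) / (2(EG − F²)) = -sin(u)/(8*Abs(sin(u))).
At (u, v) = (pi/2, 3*pi/5): H = -1/8.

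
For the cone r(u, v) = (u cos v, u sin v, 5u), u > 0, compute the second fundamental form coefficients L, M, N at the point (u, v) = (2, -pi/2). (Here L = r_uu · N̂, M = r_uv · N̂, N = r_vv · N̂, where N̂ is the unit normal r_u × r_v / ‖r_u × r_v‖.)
L = 0;  M = 0;  N = 5*sqrt(26)/13

Compute the unit normal N̂(u, v) = (-5*sqrt(26)*u*cos(v)/(26*Abs(u)), -5*sqrt(26)*u*sin(v)/(26*Abs(u)), sqrt(26)*u/(26*Abs(u))), and the second partials r_uu, r_uv, r_vv. Take dot products:
  L(u, v) = r_uu · N̂ = 0,
  M(u, v) = r_uv · N̂ = 0,
  N(u, v) = r_vv · N̂ = 5*sqrt(26)*u^2/(26*Abs(u)).
Evaluating at (u, v) = (2, -pi/2):
  L = 0, M = 0, N = 5*sqrt(26)/13.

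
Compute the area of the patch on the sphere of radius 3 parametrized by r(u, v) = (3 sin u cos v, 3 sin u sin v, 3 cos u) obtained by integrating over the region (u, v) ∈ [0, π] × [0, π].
Area = 18*pi

Area = ∫∫ √(EG − F²) du dv with √(EG − F²) = 9*Abs(sin(u)). Integrating over [0, π] × [0, π] gives 18*pi.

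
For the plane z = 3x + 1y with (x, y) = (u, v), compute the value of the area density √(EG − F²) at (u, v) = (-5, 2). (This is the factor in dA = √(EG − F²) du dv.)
√(EG − F²)|_{(-5, 2)} = sqrt(11)

E = 10, F = 3, G = 2, so EG − F² = 11. Taking the positive square root: √(EG − F²) = sqrt(11). At (u, v) = (-5, 2): sqrt(11).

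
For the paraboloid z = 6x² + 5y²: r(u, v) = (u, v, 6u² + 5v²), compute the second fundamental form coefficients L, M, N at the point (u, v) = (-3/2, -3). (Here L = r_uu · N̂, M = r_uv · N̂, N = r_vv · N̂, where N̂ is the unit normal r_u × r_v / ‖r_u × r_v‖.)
L = 12/35;  M = 0;  N = 2/7

Compute the unit normal N̂(u, v) = (-12*u/sqrt(144*u^2 + 100*v^2 + 1), -10*v/sqrt(144*u^2 + 100*v^2 + 1), 1/sqrt(144*u^2 + 100*v^2 + 1)), and the second partials r_uu, r_uv, r_vv. Take dot products:
  L(u, v) = r_uu · N̂ = 12/sqrt(144*u^2 + 100*v^2 + 1),
  M(u, v) = r_uv · N̂ = 0,
  N(u, v) = r_vv · N̂ = 10/sqrt(144*u^2 + 100*v^2 + 1).
Evaluating at (u, v) = (-3/2, -3):
  L = 12/35, M = 0, N = 2/7.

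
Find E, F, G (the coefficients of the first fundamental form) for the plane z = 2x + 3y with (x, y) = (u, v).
E = 5;  F = 6;  G = 10

Compute partials: r_u = (1, 0, 2), r_v = (0, 1, 3). Then
  E = r_u · r_u = 5,
  F = r_u · r_v = 6,
  G = r_v · r_v = 10.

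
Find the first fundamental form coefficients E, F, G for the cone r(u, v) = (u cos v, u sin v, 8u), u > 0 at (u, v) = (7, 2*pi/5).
E = 65;  F = 0;  G = 49

Partials: r_u = (cos(v), sin(v), 8), r_v = (-u*sin(v), u*cos(v), 0). As functions of (u, v):
  E = r_u · r_u = 65,
  F = r_u · r_v = 0,
  G = r_v · r_v = u^2.
Evaluating at (u, v) = (7, 2*pi/5): E = 65, F = 0, G = 49.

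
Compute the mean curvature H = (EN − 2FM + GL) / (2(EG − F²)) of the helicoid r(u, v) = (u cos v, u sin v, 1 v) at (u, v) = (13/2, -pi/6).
H = 0

With E = 1, F = 0, G = u^2 + 1, L = 0, M = -1/sqrt(u^2 + 1), N = 0, assemble
  H = (EN − 2FM + GL) / (2(EG − F²)) = 0.
At (u, v) = (13/2, -pi/6): H = 0.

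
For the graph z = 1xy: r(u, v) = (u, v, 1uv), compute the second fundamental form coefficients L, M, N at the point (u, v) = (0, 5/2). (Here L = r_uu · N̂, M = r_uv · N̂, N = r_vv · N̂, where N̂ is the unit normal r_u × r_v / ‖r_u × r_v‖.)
L = 0;  M = 2*sqrt(29)/29;  N = 0

Compute the unit normal N̂(u, v) = (-v/sqrt(u^2 + v^2 + 1), -u/sqrt(u^2 + v^2 + 1), 1/sqrt(u^2 + v^2 + 1)), and the second partials r_uu, r_uv, r_vv. Take dot products:
  L(u, v) = r_uu · N̂ = 0,
  M(u, v) = r_uv · N̂ = 1/sqrt(u^2 + v^2 + 1),
  N(u, v) = r_vv · N̂ = 0.
Evaluating at (u, v) = (0, 5/2):
  L = 0, M = 2*sqrt(29)/29, N = 0.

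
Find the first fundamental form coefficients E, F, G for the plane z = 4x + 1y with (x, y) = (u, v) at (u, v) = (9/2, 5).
E = 17;  F = 4;  G = 2

Partials: r_u = (1, 0, 4), r_v = (0, 1, 1). As functions of (u, v):
  E = r_u · r_u = 17,
  F = r_u · r_v = 4,
  G = r_v · r_v = 2.
Evaluating at (u, v) = (9/2, 5): E = 17, F = 4, G = 2.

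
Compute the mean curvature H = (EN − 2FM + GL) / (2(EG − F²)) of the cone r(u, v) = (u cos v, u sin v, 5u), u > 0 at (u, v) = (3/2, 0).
H = 5*sqrt(26)/78

With E = 26, F = 0, G = u^2, L = 0, M = 0, N = 5*sqrt(26)*u^2/(26*Abs(u)), assemble
  H = (EN − 2FM + GL) / (2(EG − F²)) = 5*sqrt(26)/(52*Abs(u)).
At (u, v) = (3/2, 0): H = 5*sqrt(26)/78.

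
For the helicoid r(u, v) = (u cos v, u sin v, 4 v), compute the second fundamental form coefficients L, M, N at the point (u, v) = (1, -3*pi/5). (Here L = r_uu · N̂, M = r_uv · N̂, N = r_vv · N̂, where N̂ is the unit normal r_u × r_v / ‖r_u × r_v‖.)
L = 0;  M = -4*sqrt(17)/17;  N = 0

Compute the unit normal N̂(u, v) = (4*sin(v)/sqrt(u^2 + 16), -4*cos(v)/sqrt(u^2 + 16), u/sqrt(u^2 + 16)), and the second partials r_uu, r_uv, r_vv. Take dot products:
  L(u, v) = r_uu · N̂ = 0,
  M(u, v) = r_uv · N̂ = -4/sqrt(u^2 + 16),
  N(u, v) = r_vv · N̂ = 0.
Evaluating at (u, v) = (1, -3*pi/5):
  L = 0, M = -4*sqrt(17)/17, N = 0.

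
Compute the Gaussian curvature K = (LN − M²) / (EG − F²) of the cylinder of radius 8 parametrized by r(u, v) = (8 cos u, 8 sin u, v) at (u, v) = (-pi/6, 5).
K = 0

Coefficients of the first fundamental form: E = 64, F = 0, G = 1.
Coefficients of the second fundamental form: L = -8, M = 0, N = 0.
Assemble K = (LN − M²)/(EG − F²) = 0. At (u, v) = (-pi/6, 5): K = 0.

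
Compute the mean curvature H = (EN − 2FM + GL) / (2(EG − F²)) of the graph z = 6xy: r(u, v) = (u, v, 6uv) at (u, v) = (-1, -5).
H = -1080*sqrt(937)/877969

With E = 36*v^2 + 1, F = 36*u*v, G = 36*u^2 + 1, L = 0, M = 6/sqrt(36*u^2 + 36*v^2 + 1), N = 0, assemble
  H = (EN − 2FM + GL) / (2(EG − F²)) = -216*u*v/(36*u^2 + 36*v^2 + 1)^(3/2).
At (u, v) = (-1, -5): H = -1080*sqrt(937)/877969.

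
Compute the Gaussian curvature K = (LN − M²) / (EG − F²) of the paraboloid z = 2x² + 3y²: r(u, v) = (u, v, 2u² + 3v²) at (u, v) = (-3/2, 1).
K = 24/5329

Coefficients of the first fundamental form: E = 16*u^2 + 1, F = 24*u*v, G = 36*v^2 + 1.
Coefficients of the second fundamental form: L = 4/sqrt(16*u^2 + 36*v^2 + 1), M = 0, N = 6/sqrt(16*u^2 + 36*v^2 + 1).
Assemble K = (LN − M²)/(EG − F²) = 24/(256*u^4 + 1152*u^2*v^2 + 32*u^2 + 1296*v^4 + 72*v^2 + 1). At (u, v) = (-3/2, 1): K = 24/5329.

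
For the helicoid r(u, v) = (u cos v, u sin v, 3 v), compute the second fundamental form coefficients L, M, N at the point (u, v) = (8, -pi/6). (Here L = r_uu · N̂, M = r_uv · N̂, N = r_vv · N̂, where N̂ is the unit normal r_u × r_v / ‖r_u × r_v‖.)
L = 0;  M = -3*sqrt(73)/73;  N = 0

Compute the unit normal N̂(u, v) = (3*sin(v)/sqrt(u^2 + 9), -3*cos(v)/sqrt(u^2 + 9), u/sqrt(u^2 + 9)), and the second partials r_uu, r_uv, r_vv. Take dot products:
  L(u, v) = r_uu · N̂ = 0,
  M(u, v) = r_uv · N̂ = -3/sqrt(u^2 + 9),
  N(u, v) = r_vv · N̂ = 0.
Evaluating at (u, v) = (8, -pi/6):
  L = 0, M = -3*sqrt(73)/73, N = 0.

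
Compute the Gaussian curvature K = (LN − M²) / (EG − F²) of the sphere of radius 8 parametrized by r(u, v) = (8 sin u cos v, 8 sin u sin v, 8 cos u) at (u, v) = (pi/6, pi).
K = 1/64

Coefficients of the first fundamental form: E = 64, F = 0, G = 64*sin(u)^2.
Coefficients of the second fundamental form: L = -8*sin(u)/Abs(sin(u)), M = 0, N = -8*sin(u)^3/Abs(sin(u)).
Assemble K = (LN − M²)/(EG − F²) = 1/64. At (u, v) = (pi/6, pi): K = 1/64.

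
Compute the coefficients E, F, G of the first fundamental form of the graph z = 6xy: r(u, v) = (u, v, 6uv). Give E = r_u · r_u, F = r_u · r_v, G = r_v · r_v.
E = 36*v^2 + 1;  F = 36*u*v;  G = 36*u^2 + 1

Compute partials: r_u = (1, 0, 6*v), r_v = (0, 1, 6*u). Then
  E = r_u · r_u = 36*v^2 + 1,
  F = r_u · r_v = 36*u*v,
  G = r_v · r_v = 36*u^2 + 1.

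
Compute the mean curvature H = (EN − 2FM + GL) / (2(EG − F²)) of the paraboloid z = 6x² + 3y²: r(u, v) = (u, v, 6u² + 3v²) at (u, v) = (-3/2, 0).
H = 981*sqrt(13)/21125

With E = 144*u^2 + 1, F = 72*u*v, G = 36*v^2 + 1, L = 12/sqrt(144*u^2 + 36*v^2 + 1), M = 0, N = 6/sqrt(144*u^2 + 36*v^2 + 1), assemble
  H = (EN − 2FM + GL) / (2(EG − F²)) = 9*(48*u^2 + 24*v^2 + 1)/(144*u^2 + 36*v^2 + 1)^(3/2).
At (u, v) = (-3/2, 0): H = 981*sqrt(13)/21125.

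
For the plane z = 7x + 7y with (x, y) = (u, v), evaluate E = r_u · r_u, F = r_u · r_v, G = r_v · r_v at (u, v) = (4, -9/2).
E = 50;  F = 49;  G = 50

Partials: r_u = (1, 0, 7), r_v = (0, 1, 7). As functions of (u, v):
  E = r_u · r_u = 50,
  F = r_u · r_v = 49,
  G = r_v · r_v = 50.
Evaluating at (u, v) = (4, -9/2): E = 50, F = 49, G = 50.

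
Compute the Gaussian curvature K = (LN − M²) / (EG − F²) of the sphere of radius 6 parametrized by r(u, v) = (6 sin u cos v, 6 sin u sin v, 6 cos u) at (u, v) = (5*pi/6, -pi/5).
K = 1/36

Coefficients of the first fundamental form: E = 36, F = 0, G = 36*sin(u)^2.
Coefficients of the second fundamental form: L = -6*sin(u)/Abs(sin(u)), M = 0, N = -6*sin(u)^3/Abs(sin(u)).
Assemble K = (LN − M²)/(EG − F²) = 1/36. At (u, v) = (5*pi/6, -pi/5): K = 1/36.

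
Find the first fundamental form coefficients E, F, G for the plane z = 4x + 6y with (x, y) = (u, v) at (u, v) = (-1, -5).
E = 17;  F = 24;  G = 37

Partials: r_u = (1, 0, 4), r_v = (0, 1, 6). As functions of (u, v):
  E = r_u · r_u = 17,
  F = r_u · r_v = 24,
  G = r_v · r_v = 37.
Evaluating at (u, v) = (-1, -5): E = 17, F = 24, G = 37.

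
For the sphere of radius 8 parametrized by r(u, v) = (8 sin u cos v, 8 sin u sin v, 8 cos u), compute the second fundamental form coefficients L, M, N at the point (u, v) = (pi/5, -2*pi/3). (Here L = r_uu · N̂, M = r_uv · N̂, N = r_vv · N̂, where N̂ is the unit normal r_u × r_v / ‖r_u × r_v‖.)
L = -8;  M = 0;  N = -5 + sqrt(5)

Compute the unit normal N̂(u, v) = (sin(u)^2*cos(v)/Abs(sin(u)), sin(u)^2*sin(v)/Abs(sin(u)), sin(2*u)/(2*Abs(sin(u)))), and the second partials r_uu, r_uv, r_vv. Take dot products:
  L(u, v) = r_uu · N̂ = -8*sin(u)/Abs(sin(u)),
  M(u, v) = r_uv · N̂ = 0,
  N(u, v) = r_vv · N̂ = -8*sin(u)^3/Abs(sin(u)).
Evaluating at (u, v) = (pi/5, -2*pi/3):
  L = -8, M = 0, N = -5 + sqrt(5).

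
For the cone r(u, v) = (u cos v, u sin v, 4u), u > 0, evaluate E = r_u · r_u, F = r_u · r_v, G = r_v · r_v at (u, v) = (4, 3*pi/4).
E = 17;  F = 0;  G = 16

Partials: r_u = (cos(v), sin(v), 4), r_v = (-u*sin(v), u*cos(v), 0). As functions of (u, v):
  E = r_u · r_u = 17,
  F = r_u · r_v = 0,
  G = r_v · r_v = u^2.
Evaluating at (u, v) = (4, 3*pi/4): E = 17, F = 0, G = 16.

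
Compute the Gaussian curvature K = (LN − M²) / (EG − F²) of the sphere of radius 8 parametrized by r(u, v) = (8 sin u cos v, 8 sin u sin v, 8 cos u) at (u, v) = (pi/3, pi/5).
K = 1/64

Coefficients of the first fundamental form: E = 64, F = 0, G = 64*sin(u)^2.
Coefficients of the second fundamental form: L = -8*sin(u)/Abs(sin(u)), M = 0, N = -8*sin(u)^3/Abs(sin(u)).
Assemble K = (LN − M²)/(EG − F²) = 1/64. At (u, v) = (pi/3, pi/5): K = 1/64.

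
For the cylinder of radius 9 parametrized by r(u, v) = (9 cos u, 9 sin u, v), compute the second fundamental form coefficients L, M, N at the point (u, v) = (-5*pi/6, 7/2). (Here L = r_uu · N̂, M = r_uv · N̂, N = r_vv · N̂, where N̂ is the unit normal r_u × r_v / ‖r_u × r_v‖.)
L = -9;  M = 0;  N = 0

Compute the unit normal N̂(u, v) = (cos(u), sin(u), 0), and the second partials r_uu, r_uv, r_vv. Take dot products:
  L(u, v) = r_uu · N̂ = -9,
  M(u, v) = r_uv · N̂ = 0,
  N(u, v) = r_vv · N̂ = 0.
Evaluating at (u, v) = (-5*pi/6, 7/2):
  L = -9, M = 0, N = 0.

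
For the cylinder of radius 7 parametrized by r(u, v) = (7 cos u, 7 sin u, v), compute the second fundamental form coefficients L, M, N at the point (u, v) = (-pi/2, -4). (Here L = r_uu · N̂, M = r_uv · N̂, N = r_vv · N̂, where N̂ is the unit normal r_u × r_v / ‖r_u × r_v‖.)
L = -7;  M = 0;  N = 0

Compute the unit normal N̂(u, v) = (cos(u), sin(u), 0), and the second partials r_uu, r_uv, r_vv. Take dot products:
  L(u, v) = r_uu · N̂ = -7,
  M(u, v) = r_uv · N̂ = 0,
  N(u, v) = r_vv · N̂ = 0.
Evaluating at (u, v) = (-pi/2, -4):
  L = -7, M = 0, N = 0.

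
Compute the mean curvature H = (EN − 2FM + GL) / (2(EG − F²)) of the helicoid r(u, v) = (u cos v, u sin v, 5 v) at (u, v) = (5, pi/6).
H = 0

With E = 1, F = 0, G = u^2 + 25, L = 0, M = -5/sqrt(u^2 + 25), N = 0, assemble
  H = (EN − 2FM + GL) / (2(EG − F²)) = 0.
At (u, v) = (5, pi/6): H = 0.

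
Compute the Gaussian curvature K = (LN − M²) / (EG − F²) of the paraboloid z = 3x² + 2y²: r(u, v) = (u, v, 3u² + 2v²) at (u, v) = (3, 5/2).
K = 24/180625

Coefficients of the first fundamental form: E = 36*u^2 + 1, F = 24*u*v, G = 16*v^2 + 1.
Coefficients of the second fundamental form: L = 6/sqrt(36*u^2 + 16*v^2 + 1), M = 0, N = 4/sqrt(36*u^2 + 16*v^2 + 1).
Assemble K = (LN − M²)/(EG − F²) = 24/(1296*u^4 + 1152*u^2*v^2 + 72*u^2 + 256*v^4 + 32*v^2 + 1). At (u, v) = (3, 5/2): K = 24/180625.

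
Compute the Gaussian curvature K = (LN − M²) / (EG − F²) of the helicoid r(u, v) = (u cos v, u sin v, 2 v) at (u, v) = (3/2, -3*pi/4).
K = -64/625

Coefficients of the first fundamental form: E = 1, F = 0, G = u^2 + 4.
Coefficients of the second fundamental form: L = 0, M = -2/sqrt(u^2 + 4), N = 0.
Assemble K = (LN − M²)/(EG − F²) = -4/(u^2 + 4)^2. At (u, v) = (3/2, -3*pi/4): K = -64/625.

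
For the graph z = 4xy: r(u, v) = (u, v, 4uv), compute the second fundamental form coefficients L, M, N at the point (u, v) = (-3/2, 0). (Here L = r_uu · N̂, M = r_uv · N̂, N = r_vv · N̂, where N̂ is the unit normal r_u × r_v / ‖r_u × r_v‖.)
L = 0;  M = 4*sqrt(37)/37;  N = 0

Compute the unit normal N̂(u, v) = (-4*v/sqrt(16*u^2 + 16*v^2 + 1), -4*u/sqrt(16*u^2 + 16*v^2 + 1), 1/sqrt(16*u^2 + 16*v^2 + 1)), and the second partials r_uu, r_uv, r_vv. Take dot products:
  L(u, v) = r_uu · N̂ = 0,
  M(u, v) = r_uv · N̂ = 4/sqrt(16*u^2 + 16*v^2 + 1),
  N(u, v) = r_vv · N̂ = 0.
Evaluating at (u, v) = (-3/2, 0):
  L = 0, M = 4*sqrt(37)/37, N = 0.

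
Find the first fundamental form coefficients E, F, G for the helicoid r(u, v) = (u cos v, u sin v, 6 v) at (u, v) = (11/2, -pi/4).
E = 1;  F = 0;  G = 265/4

Partials: r_u = (cos(v), sin(v), 0), r_v = (-u*sin(v), u*cos(v), 6). As functions of (u, v):
  E = r_u · r_u = 1,
  F = r_u · r_v = 0,
  G = r_v · r_v = u^2 + 36.
Evaluating at (u, v) = (11/2, -pi/4): E = 1, F = 0, G = 265/4.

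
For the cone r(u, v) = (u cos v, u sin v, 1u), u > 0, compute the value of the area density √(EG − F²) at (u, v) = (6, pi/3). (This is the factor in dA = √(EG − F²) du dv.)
√(EG − F²)|_{(6, pi/3)} = 6*sqrt(2)

E = 2, F = 0, G = u^2, so EG − F² = 2*u^2. Taking the positive square root: √(EG − F²) = sqrt(2)*Abs(u). At (u, v) = (6, pi/3): 6*sqrt(2).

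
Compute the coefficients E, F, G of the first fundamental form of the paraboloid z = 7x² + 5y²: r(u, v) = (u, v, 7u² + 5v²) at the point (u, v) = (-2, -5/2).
E = 785;  F = 700;  G = 626

Partials: r_u = (1, 0, 14*u), r_v = (0, 1, 10*v). As functions of (u, v):
  E = r_u · r_u = 196*u^2 + 1,
  F = r_u · r_v = 140*u*v,
  G = r_v · r_v = 100*v^2 + 1.
Evaluating at (u, v) = (-2, -5/2): E = 785, F = 700, G = 626.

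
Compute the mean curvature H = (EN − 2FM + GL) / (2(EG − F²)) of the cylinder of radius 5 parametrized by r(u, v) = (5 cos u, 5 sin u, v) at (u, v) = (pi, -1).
H = -1/10

With E = 25, F = 0, G = 1, L = -5, M = 0, N = 0, assemble
  H = (EN − 2FM + GL) / (2(EG − F²)) = -1/10.
At (u, v) = (pi, -1): H = -1/10.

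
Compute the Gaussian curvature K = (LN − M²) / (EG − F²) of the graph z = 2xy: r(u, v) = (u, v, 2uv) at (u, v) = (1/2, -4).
K = -1/1089

Coefficients of the first fundamental form: E = 4*v^2 + 1, F = 4*u*v, G = 4*u^2 + 1.
Coefficients of the second fundamental form: L = 0, M = 2/sqrt(4*u^2 + 4*v^2 + 1), N = 0.
Assemble K = (LN − M²)/(EG − F²) = -4/(16*u^4 + 32*u^2*v^2 + 8*u^2 + 16*v^4 + 8*v^2 + 1). At (u, v) = (1/2, -4): K = -1/1089.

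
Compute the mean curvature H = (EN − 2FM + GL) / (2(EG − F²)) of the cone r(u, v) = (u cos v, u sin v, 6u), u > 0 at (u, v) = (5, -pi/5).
H = 3*sqrt(37)/185

With E = 37, F = 0, G = u^2, L = 0, M = 0, N = 6*sqrt(37)*u^2/(37*Abs(u)), assemble
  H = (EN − 2FM + GL) / (2(EG − F²)) = 3*sqrt(37)/(37*Abs(u)).
At (u, v) = (5, -pi/5): H = 3*sqrt(37)/185.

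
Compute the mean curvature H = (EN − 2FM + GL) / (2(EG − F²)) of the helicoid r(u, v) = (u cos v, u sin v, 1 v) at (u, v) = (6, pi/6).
H = 0

With E = 1, F = 0, G = u^2 + 1, L = 0, M = -1/sqrt(u^2 + 1), N = 0, assemble
  H = (EN − 2FM + GL) / (2(EG − F²)) = 0.
At (u, v) = (6, pi/6): H = 0.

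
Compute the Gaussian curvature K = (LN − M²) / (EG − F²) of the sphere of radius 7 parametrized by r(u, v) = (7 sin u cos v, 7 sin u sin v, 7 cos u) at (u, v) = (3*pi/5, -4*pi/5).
K = 1/49

Coefficients of the first fundamental form: E = 49, F = 0, G = 49*sin(u)^2.
Coefficients of the second fundamental form: L = -7*sin(u)/Abs(sin(u)), M = 0, N = -7*sin(u)^3/Abs(sin(u)).
Assemble K = (LN − M²)/(EG − F²) = 1/49. At (u, v) = (3*pi/5, -4*pi/5): K = 1/49.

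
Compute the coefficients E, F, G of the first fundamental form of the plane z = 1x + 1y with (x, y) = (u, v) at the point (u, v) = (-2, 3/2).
E = 2;  F = 1;  G = 2

Partials: r_u = (1, 0, 1), r_v = (0, 1, 1). As functions of (u, v):
  E = r_u · r_u = 2,
  F = r_u · r_v = 1,
  G = r_v · r_v = 2.
Evaluating at (u, v) = (-2, 3/2): E = 2, F = 1, G = 2.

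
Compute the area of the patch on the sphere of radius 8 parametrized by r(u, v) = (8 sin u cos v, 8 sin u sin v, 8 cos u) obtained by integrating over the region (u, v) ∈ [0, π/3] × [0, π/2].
Area = 16*pi

Area = ∫∫ √(EG − F²) du dv with √(EG − F²) = 64*Abs(sin(u)). Integrating over [0, π/3] × [0, π/2] gives 16*pi.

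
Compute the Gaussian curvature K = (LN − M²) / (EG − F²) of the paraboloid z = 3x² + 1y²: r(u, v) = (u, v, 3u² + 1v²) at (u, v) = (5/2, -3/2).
K = 12/55225

Coefficients of the first fundamental form: E = 36*u^2 + 1, F = 12*u*v, G = 4*v^2 + 1.
Coefficients of the second fundamental form: L = 6/sqrt(36*u^2 + 4*v^2 + 1), M = 0, N = 2/sqrt(36*u^2 + 4*v^2 + 1).
Assemble K = (LN − M²)/(EG − F²) = 12/(1296*u^4 + 288*u^2*v^2 + 72*u^2 + 16*v^4 + 8*v^2 + 1). At (u, v) = (5/2, -3/2): K = 12/55225.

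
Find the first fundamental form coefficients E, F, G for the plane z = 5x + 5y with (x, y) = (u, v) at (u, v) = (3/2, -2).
E = 26;  F = 25;  G = 26

Partials: r_u = (1, 0, 5), r_v = (0, 1, 5). As functions of (u, v):
  E = r_u · r_u = 26,
  F = r_u · r_v = 25,
  G = r_v · r_v = 26.
Evaluating at (u, v) = (3/2, -2): E = 26, F = 25, G = 26.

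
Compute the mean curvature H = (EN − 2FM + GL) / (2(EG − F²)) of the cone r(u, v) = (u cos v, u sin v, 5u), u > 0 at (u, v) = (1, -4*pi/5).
H = 5*sqrt(26)/52

With E = 26, F = 0, G = u^2, L = 0, M = 0, N = 5*sqrt(26)*u^2/(26*Abs(u)), assemble
  H = (EN − 2FM + GL) / (2(EG − F²)) = 5*sqrt(26)/(52*Abs(u)).
At (u, v) = (1, -4*pi/5): H = 5*sqrt(26)/52.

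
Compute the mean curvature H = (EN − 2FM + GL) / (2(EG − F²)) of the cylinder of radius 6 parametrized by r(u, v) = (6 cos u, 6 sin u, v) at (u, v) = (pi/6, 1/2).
H = -1/12

With E = 36, F = 0, G = 1, L = -6, M = 0, N = 0, assemble
  H = (EN − 2FM + GL) / (2(EG − F²)) = -1/12.
At (u, v) = (pi/6, 1/2): H = -1/12.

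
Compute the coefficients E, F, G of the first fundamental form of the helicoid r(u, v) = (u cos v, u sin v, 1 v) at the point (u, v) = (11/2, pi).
E = 1;  F = 0;  G = 125/4

Partials: r_u = (cos(v), sin(v), 0), r_v = (-u*sin(v), u*cos(v), 1). As functions of (u, v):
  E = r_u · r_u = 1,
  F = r_u · r_v = 0,
  G = r_v · r_v = u^2 + 1.
Evaluating at (u, v) = (11/2, pi): E = 1, F = 0, G = 125/4.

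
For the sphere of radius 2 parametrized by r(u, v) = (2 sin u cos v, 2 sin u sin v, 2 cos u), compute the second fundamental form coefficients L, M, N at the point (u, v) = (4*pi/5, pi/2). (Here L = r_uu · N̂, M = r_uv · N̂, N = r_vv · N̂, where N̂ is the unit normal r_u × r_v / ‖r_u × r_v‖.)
L = -2;  M = 0;  N = -5/4 + sqrt(5)/4

Compute the unit normal N̂(u, v) = (sin(u)^2*cos(v)/Abs(sin(u)), sin(u)^2*sin(v)/Abs(sin(u)), sin(2*u)/(2*Abs(sin(u)))), and the second partials r_uu, r_uv, r_vv. Take dot products:
  L(u, v) = r_uu · N̂ = -2*sin(u)/Abs(sin(u)),
  M(u, v) = r_uv · N̂ = 0,
  N(u, v) = r_vv · N̂ = -2*sin(u)^3/Abs(sin(u)).
Evaluating at (u, v) = (4*pi/5, pi/2):
  L = -2, M = 0, N = -5/4 + sqrt(5)/4.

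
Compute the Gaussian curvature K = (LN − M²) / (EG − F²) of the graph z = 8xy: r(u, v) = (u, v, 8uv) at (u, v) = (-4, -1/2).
K = -64/1083681

Coefficients of the first fundamental form: E = 64*v^2 + 1, F = 64*u*v, G = 64*u^2 + 1.
Coefficients of the second fundamental form: L = 0, M = 8/sqrt(64*u^2 + 64*v^2 + 1), N = 0.
Assemble K = (LN − M²)/(EG − F²) = -64/(4096*u^4 + 8192*u^2*v^2 + 128*u^2 + 4096*v^4 + 128*v^2 + 1). At (u, v) = (-4, -1/2): K = -64/1083681.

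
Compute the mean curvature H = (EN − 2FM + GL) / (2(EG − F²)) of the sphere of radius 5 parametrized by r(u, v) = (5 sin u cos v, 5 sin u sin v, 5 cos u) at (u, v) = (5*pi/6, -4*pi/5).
H = -1/5

With E = 25, F = 0, G = 25*sin(u)^2, L = -5*sin(u)/Abs(sin(u)), M = 0, N = -5*sin(u)^3/Abs(sin(u)), assemble
  H = (EN − 2FM + GL) / (2(EG − F²)) = -sin(u)/(5*Abs(sin(u))).
At (u, v) = (5*pi/6, -4*pi/5): H = -1/5.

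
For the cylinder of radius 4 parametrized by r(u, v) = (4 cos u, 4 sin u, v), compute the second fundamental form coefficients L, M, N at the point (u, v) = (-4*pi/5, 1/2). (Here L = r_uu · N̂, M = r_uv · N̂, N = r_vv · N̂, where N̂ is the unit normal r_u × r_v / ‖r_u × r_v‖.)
L = -4;  M = 0;  N = 0

Compute the unit normal N̂(u, v) = (cos(u), sin(u), 0), and the second partials r_uu, r_uv, r_vv. Take dot products:
  L(u, v) = r_uu · N̂ = -4,
  M(u, v) = r_uv · N̂ = 0,
  N(u, v) = r_vv · N̂ = 0.
Evaluating at (u, v) = (-4*pi/5, 1/2):
  L = -4, M = 0, N = 0.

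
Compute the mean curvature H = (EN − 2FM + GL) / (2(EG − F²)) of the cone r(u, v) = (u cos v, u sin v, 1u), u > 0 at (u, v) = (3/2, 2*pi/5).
H = sqrt(2)/6

With E = 2, F = 0, G = u^2, L = 0, M = 0, N = sqrt(2)*u^2/(2*Abs(u)), assemble
  H = (EN − 2FM + GL) / (2(EG − F²)) = sqrt(2)/(4*Abs(u)).
At (u, v) = (3/2, 2*pi/5): H = sqrt(2)/6.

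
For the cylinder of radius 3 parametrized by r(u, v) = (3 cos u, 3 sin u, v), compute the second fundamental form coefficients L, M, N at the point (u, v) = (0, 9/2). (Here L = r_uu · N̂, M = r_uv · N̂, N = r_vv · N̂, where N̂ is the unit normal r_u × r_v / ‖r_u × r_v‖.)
L = -3;  M = 0;  N = 0

Compute the unit normal N̂(u, v) = (cos(u), sin(u), 0), and the second partials r_uu, r_uv, r_vv. Take dot products:
  L(u, v) = r_uu · N̂ = -3,
  M(u, v) = r_uv · N̂ = 0,
  N(u, v) = r_vv · N̂ = 0.
Evaluating at (u, v) = (0, 9/2):
  L = -3, M = 0, N = 0.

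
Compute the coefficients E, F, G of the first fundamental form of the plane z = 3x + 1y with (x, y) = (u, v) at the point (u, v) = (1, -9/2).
E = 10;  F = 3;  G = 2

Partials: r_u = (1, 0, 3), r_v = (0, 1, 1). As functions of (u, v):
  E = r_u · r_u = 10,
  F = r_u · r_v = 3,
  G = r_v · r_v = 2.
Evaluating at (u, v) = (1, -9/2): E = 10, F = 3, G = 2.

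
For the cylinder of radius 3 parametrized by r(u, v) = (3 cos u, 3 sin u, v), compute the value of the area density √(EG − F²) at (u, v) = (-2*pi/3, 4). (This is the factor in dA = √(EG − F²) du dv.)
√(EG − F²)|_{(-2*pi/3, 4)} = 3

E = 9, F = 0, G = 1, so EG − F² = 9. Taking the positive square root: √(EG − F²) = 3. At (u, v) = (-2*pi/3, 4): 3.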